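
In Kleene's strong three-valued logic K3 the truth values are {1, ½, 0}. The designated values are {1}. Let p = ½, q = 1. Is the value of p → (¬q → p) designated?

¬q = ¬1 = 0
¬q → p = 0 → ½ = 1  [¬0 ∨ ½]
p → (¬q → p) = ½ → 1 = 1
1 ∈ {1}.

Yes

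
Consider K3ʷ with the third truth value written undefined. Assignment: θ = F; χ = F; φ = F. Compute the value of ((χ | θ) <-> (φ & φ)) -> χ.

F

χ | θ = F | F = F
φ & φ = F & F = F
(χ | θ) <-> (φ & φ) = F <-> F = T
((χ | θ) <-> (φ & φ)) -> χ = T -> F = F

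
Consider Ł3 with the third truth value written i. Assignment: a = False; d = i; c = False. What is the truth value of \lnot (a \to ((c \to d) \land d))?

False

c \to d = False \to i = True
(c \to d) \land d = True \land i = i
a \to ((c \to d) \land d) = False \to i = True
\lnot (a \to ((c \to d) \land d)) = \lnot True = False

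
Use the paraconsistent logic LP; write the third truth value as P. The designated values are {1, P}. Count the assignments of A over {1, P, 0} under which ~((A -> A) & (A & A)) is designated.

A=1: 0 ·
A=P: P ✓
A=0: 1 ✓

2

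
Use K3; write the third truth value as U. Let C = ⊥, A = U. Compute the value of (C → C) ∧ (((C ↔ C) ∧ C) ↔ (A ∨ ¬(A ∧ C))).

⊥

C → C = ⊥ → ⊥ = ⊤
C ↔ C = ⊥ ↔ ⊥ = ⊤
(C ↔ C) ∧ C = ⊤ ∧ ⊥ = ⊥
A ∧ C = U ∧ ⊥ = ⊥
¬(A ∧ C) = ¬⊥ = ⊤
A ∨ ¬(A ∧ C) = U ∨ ⊤ = ⊤
((C ↔ C) ∧ C) ↔ (A ∨ ¬(A ∧ C)) = ⊥ ↔ ⊤ = ⊥
(C → C) ∧ (((C ↔ C) ∧ C) ↔ (A ∨ ¬(A ∧ C))) = ⊤ ∧ ⊥ = ⊥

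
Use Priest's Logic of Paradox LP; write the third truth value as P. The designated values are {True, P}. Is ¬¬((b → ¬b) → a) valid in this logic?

Countermodel: b=False, a=False gives False, which is not designated.

No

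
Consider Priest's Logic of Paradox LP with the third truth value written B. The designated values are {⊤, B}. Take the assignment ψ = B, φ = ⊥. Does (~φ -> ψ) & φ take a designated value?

No

~φ = ~⊥ = ⊤
~φ -> ψ = ⊤ -> B = B  [~⊤ | B]
(~φ -> ψ) & φ = B & ⊥ = ⊥
⊥ ∉ {⊤, B}.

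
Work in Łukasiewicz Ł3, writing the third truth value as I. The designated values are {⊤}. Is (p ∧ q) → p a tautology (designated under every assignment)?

Every assignment of p, q over {⊤, I, ⊥} gives a value in {⊤}.
In particular, with p=I, q=I: (p ∧ q) → p = ⊤.

Yes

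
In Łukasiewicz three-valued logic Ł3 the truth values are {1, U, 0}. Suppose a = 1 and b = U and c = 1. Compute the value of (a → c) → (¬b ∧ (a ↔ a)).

a → c = 1 → 1 = 1
¬b = ¬U = U
a ↔ a = 1 ↔ 1 = 1
¬b ∧ (a ↔ a) = U ∧ 1 = U
(a → c) → (¬b ∧ (a ↔ a)) = 1 → U = U  [min(1, 1−1+½)]

U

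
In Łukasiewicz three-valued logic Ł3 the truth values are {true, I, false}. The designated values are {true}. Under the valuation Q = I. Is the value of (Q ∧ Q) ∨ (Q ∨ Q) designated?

No

Q ∧ Q = I ∧ I = I
Q ∨ Q = I ∨ I = I
(Q ∧ Q) ∨ (Q ∨ Q) = I ∨ I = I
I ∉ {true}.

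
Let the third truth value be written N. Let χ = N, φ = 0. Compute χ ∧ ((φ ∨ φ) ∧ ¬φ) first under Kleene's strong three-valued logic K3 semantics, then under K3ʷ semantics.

0; N

In Kleene's strong three-valued logic K3: φ ∨ φ = 0 ∨ 0 = 0
¬φ = ¬0 = 1
(φ ∨ φ) ∧ ¬φ = 0 ∧ 1 = 0
χ ∧ ((φ ∨ φ) ∧ ¬φ) = N ∧ 0 = 0
In K3ʷ: φ ∨ φ = 0 ∨ 0 = 0
¬φ = ¬0 = 1
(φ ∨ φ) ∧ ¬φ = 0 ∧ 1 = 0
χ ∧ ((φ ∨ φ) ∧ ¬φ) = N ∧ 0 = N
They differ because Kleene's strong three-valued logic K3 and K3ʷ treat N differently under the binary connectives.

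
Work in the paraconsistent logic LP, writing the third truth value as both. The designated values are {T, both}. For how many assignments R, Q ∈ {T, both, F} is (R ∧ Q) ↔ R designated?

Of the 9 assignments, 8 give a value in {T, both}.

8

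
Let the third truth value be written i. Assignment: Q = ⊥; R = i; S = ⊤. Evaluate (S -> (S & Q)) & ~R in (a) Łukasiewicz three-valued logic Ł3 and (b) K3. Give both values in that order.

In Łukasiewicz three-valued logic Ł3: S & Q = ⊤ & ⊥ = ⊥
S -> (S & Q) = ⊤ -> ⊥ = ⊥
~R = ~i = i
(S -> (S & Q)) & ~R = ⊥ & i = ⊥
In K3: S & Q = ⊤ & ⊥ = ⊥
S -> (S & Q) = ⊤ -> ⊥ = ⊥
~R = ~i = i
(S -> (S & Q)) & ~R = ⊥ & i = ⊥

⊥; ⊥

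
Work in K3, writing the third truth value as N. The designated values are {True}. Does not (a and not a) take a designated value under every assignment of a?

Countermodel: a=N gives N, which is not designated.

No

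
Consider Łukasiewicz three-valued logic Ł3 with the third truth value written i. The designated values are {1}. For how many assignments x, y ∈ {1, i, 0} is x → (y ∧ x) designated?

Of the 9 assignments, 6 give a value in {1}.

6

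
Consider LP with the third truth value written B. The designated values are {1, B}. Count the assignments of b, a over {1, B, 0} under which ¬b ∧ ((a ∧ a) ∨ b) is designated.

5

Of the 9 assignments, 5 give a value in {1, B}.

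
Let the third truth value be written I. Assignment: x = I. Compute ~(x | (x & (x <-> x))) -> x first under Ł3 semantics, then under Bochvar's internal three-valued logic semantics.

In Ł3: x <-> x = I <-> I = true
x & (x <-> x) = I & true = I
x | (x & (x <-> x)) = I | I = I
~(x | (x & (x <-> x))) = ~I = I
~(x | (x & (x <-> x))) -> x = I -> I = true
In Bochvar's internal three-valued logic: x <-> x = I <-> I = I
x & (x <-> x) = I & I = I
x | (x & (x <-> x)) = I | I = I
~(x | (x & (x <-> x))) = ~I = I
~(x | (x & (x <-> x))) -> x = I -> I = I
They differ because Ł3 and Bochvar's internal three-valued logic treat I differently under the binary connectives.

true; I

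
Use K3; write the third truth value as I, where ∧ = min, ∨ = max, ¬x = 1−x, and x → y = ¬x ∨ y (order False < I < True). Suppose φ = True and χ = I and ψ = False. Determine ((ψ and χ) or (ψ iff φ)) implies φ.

True

ψ and χ = False and I = False
ψ iff φ = False iff True = False
(ψ and χ) or (ψ iff φ) = False or False = False
((ψ and χ) or (ψ iff φ)) implies φ = False implies True = True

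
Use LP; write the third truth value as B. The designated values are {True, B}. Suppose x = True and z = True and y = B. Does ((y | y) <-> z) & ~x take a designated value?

No

y | y = B | B = B
(y | y) <-> z = B <-> True = B
~x = ~True = False
((y | y) <-> z) & ~x = B & False = False
False ∉ {True, B}.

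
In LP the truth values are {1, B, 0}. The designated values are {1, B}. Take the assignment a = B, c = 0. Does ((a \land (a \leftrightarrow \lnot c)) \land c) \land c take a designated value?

No

\lnot c = \lnot 0 = 1
a \leftrightarrow \lnot c = B \leftrightarrow 1 = B
a \land (a \leftrightarrow \lnot c) = B \land B = B
(a \land (a \leftrightarrow \lnot c)) \land c = B \land 0 = 0
((a \land (a \leftrightarrow \lnot c)) \land c) \land c = 0 \land 0 = 0
0 ∉ {1, B}.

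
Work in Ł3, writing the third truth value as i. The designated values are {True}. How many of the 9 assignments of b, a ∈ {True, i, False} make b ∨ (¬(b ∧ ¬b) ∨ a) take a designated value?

7

Of the 9 assignments, 7 give a value in {True}.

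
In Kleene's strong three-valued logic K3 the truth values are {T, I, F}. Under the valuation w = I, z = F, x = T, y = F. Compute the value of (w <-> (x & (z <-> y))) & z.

z <-> y = F <-> F = T
x & (z <-> y) = T & T = T
w <-> (x & (z <-> y)) = I <-> T = I
(w <-> (x & (z <-> y))) & z = I & F = F

F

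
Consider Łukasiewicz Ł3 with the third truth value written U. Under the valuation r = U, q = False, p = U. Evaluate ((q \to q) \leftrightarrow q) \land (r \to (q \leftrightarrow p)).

q \to q = False \to False = True
(q \to q) \leftrightarrow q = True \leftrightarrow False = False
q \leftrightarrow p = False \leftrightarrow U = U  [1 − |0−½|]
r \to (q \leftrightarrow p) = U \to U = True
((q \to q) \leftrightarrow q) \land (r \to (q \leftrightarrow p)) = False \land True = False

False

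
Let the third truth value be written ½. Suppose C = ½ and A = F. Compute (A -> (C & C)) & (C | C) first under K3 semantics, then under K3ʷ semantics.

In K3: C & C = ½ & ½ = ½
A -> (C & C) = F -> ½ = T  [~F | ½]
C | C = ½ | ½ = ½
(A -> (C & C)) & (C | C) = T & ½ = ½
In K3ʷ: C & C = ½ & ½ = ½
A -> (C & C) = F -> ½ = ½
C | C = ½ | ½ = ½
(A -> (C & C)) & (C | C) = ½ & ½ = ½

½; ½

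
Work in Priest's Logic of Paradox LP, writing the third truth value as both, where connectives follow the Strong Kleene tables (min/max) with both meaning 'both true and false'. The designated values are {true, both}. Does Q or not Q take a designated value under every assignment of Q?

Every assignment of Q over {true, both, false} gives a value in {true, both}.
In particular, with Q=both: Q or not Q = both.

Yes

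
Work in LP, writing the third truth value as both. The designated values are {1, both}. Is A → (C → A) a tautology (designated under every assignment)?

Yes

Every assignment of A, C over {1, both, 0} gives a value in {1, both}.
In particular, with A=both, C=both: A → (C → A) = both.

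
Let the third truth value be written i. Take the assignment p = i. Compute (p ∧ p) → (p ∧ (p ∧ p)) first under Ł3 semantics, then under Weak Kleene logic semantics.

In Ł3: p ∧ p = i ∧ i = i
p ∧ p = i ∧ i = i
p ∧ (p ∧ p) = i ∧ i = i
(p ∧ p) → (p ∧ (p ∧ p)) = i → i = True  [min(1, 1−½+½)]
In Weak Kleene logic: p ∧ p = i ∧ i = i
p ∧ p = i ∧ i = i
p ∧ (p ∧ p) = i ∧ i = i
(p ∧ p) → (p ∧ (p ∧ p)) = i → i = i  [any arg is the third value ⇒ result is the third value]
They differ because Ł3 and Weak Kleene logic treat i differently under the binary connectives.

True; i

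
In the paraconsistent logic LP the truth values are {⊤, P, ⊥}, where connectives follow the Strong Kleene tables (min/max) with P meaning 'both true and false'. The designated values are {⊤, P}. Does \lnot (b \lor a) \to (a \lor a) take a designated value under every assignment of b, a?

No

Countermodel: b=⊥, a=⊥ gives ⊥, which is not designated.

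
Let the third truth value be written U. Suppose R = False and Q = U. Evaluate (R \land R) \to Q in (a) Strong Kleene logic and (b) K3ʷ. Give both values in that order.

True; U

In Strong Kleene logic: R \land R = False \land False = False
(R \land R) \to Q = False \to U = True
In K3ʷ: R \land R = False \land False = False
(R \land R) \to Q = False \to U = U  [any arg is the third value ⇒ result is the third value]
They differ because Strong Kleene logic and K3ʷ treat U differently under the binary connectives.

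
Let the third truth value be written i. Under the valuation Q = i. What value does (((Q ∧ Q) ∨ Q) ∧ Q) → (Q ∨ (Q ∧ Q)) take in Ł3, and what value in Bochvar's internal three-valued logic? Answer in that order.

In Ł3: Q ∧ Q = i ∧ i = i
(Q ∧ Q) ∨ Q = i ∨ i = i
((Q ∧ Q) ∨ Q) ∧ Q = i ∧ i = i
Q ∧ Q = i ∧ i = i
Q ∨ (Q ∧ Q) = i ∨ i = i
(((Q ∧ Q) ∨ Q) ∧ Q) → (Q ∨ (Q ∧ Q)) = i → i = T  [min(1, 1−½+½)]
In Bochvar's internal three-valued logic: Q ∧ Q = i ∧ i = i
(Q ∧ Q) ∨ Q = i ∨ i = i
((Q ∧ Q) ∨ Q) ∧ Q = i ∧ i = i
Q ∧ Q = i ∧ i = i
Q ∨ (Q ∧ Q) = i ∨ i = i
(((Q ∧ Q) ∨ Q) ∧ Q) → (Q ∨ (Q ∧ Q)) = i → i = i  [any arg is the third value ⇒ result is the third value]
They differ because Ł3 and Bochvar's internal three-valued logic treat i differently under the binary connectives.

T; i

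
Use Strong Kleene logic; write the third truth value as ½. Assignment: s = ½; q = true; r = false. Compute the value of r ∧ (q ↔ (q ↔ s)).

false

q ↔ s = true ↔ ½ = ½
q ↔ (q ↔ s) = true ↔ ½ = ½
r ∧ (q ↔ (q ↔ s)) = false ∧ ½ = false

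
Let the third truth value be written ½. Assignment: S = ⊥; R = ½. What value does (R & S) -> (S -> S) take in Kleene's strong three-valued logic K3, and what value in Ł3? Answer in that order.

In Kleene's strong three-valued logic K3: R & S = ½ & ⊥ = ⊥
S -> S = ⊥ -> ⊥ = ⊤
(R & S) -> (S -> S) = ⊥ -> ⊤ = ⊤
In Ł3: R & S = ½ & ⊥ = ⊥
S -> S = ⊥ -> ⊥ = ⊤
(R & S) -> (S -> S) = ⊥ -> ⊤ = ⊤

⊤; ⊤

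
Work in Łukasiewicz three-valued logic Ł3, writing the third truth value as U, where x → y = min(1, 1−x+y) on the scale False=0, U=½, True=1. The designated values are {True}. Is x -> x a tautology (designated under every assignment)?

Every assignment of x over {True, U, False} gives a value in {True}.
In particular, with x=U: x -> x = True.

Yes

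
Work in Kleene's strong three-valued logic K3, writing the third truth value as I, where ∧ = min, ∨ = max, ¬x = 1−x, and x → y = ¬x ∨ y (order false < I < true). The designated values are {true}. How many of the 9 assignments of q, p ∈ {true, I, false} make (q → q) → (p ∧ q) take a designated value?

1

Designated under: (q=true, p=true).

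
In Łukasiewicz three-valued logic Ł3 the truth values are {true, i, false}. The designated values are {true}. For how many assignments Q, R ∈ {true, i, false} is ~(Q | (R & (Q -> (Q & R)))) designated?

1

Designated under: (Q=false, R=false).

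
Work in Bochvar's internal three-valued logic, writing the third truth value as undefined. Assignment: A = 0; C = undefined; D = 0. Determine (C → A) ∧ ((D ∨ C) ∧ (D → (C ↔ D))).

undefined

C → A = undefined → 0 = undefined  [any arg is the third value ⇒ result is the third value]
D ∨ C = 0 ∨ undefined = undefined
C ↔ D = undefined ↔ 0 = undefined
D → (C ↔ D) = 0 → undefined = undefined
(D ∨ C) ∧ (D → (C ↔ D)) = undefined ∧ undefined = undefined
(C → A) ∧ ((D ∨ C) ∧ (D → (C ↔ D))) = undefined ∧ undefined = undefined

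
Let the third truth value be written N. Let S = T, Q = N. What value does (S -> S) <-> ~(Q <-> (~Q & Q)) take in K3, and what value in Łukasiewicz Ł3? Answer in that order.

In K3: S -> S = T -> T = T
~Q = ~N = N
~Q & Q = N & N = N
Q <-> (~Q & Q) = N <-> N = N
~(Q <-> (~Q & Q)) = ~N = N
(S -> S) <-> ~(Q <-> (~Q & Q)) = T <-> N = N
In Łukasiewicz Ł3: S -> S = T -> T = T
~Q = ~N = N
~Q & Q = N & N = N
Q <-> (~Q & Q) = N <-> N = T  [1 − |½−½|]
~(Q <-> (~Q & Q)) = ~T = F
(S -> S) <-> ~(Q <-> (~Q & Q)) = T <-> F = F
They differ because K3 and Łukasiewicz Ł3 treat N differently under implication.

N; F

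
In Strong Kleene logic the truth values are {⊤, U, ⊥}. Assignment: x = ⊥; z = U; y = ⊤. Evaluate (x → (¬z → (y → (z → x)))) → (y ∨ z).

¬z = ¬U = U
z → x = U → ⊥ = U
y → (z → x) = ⊤ → U = U
¬z → (y → (z → x)) = U → U = U
x → (¬z → (y → (z → x))) = ⊥ → U = ⊤
y ∨ z = ⊤ ∨ U = ⊤
(x → (¬z → (y → (z → x)))) → (y ∨ z) = ⊤ → ⊤ = ⊤

⊤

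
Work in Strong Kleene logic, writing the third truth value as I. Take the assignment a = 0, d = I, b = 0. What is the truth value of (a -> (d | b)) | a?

1

d | b = I | 0 = I
a -> (d | b) = 0 -> I = 1  [~0 | I]
(a -> (d | b)) | a = 1 | 0 = 1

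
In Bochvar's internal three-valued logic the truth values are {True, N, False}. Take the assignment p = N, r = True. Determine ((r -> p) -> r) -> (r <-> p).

N

r -> p = True -> N = N  [any arg is the third value ⇒ result is the third value]
(r -> p) -> r = N -> True = N
r <-> p = True <-> N = N
((r -> p) -> r) -> (r <-> p) = N -> N = N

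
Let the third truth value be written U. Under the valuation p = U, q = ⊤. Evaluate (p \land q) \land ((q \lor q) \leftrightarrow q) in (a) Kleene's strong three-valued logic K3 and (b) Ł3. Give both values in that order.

U; U

In Kleene's strong three-valued logic K3: p \land q = U \land ⊤ = U
q \lor q = ⊤ \lor ⊤ = ⊤
(q \lor q) \leftrightarrow q = ⊤ \leftrightarrow ⊤ = ⊤
(p \land q) \land ((q \lor q) \leftrightarrow q) = U \land ⊤ = U
In Ł3: p \land q = U \land ⊤ = U
q \lor q = ⊤ \lor ⊤ = ⊤
(q \lor q) \leftrightarrow q = ⊤ \leftrightarrow ⊤ = ⊤
(p \land q) \land ((q \lor q) \leftrightarrow q) = U \land ⊤ = U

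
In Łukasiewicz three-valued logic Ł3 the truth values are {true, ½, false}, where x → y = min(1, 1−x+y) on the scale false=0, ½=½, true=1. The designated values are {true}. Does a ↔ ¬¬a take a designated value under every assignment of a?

Yes

Every assignment of a over {true, ½, false} gives a value in {true}.
In particular, with a=½: a ↔ ¬¬a = true.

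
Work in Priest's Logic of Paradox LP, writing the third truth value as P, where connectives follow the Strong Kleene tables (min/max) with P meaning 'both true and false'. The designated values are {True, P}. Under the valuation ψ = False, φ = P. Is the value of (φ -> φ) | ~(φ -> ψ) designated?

φ -> φ = P -> P = P  [~P | P]
φ -> ψ = P -> False = P
~(φ -> ψ) = ~P = P
(φ -> φ) | ~(φ -> ψ) = P | P = P
P ∈ {True, P}.

Yes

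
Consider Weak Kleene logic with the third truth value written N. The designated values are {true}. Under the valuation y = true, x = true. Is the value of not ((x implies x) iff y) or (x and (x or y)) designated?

x implies x = true implies true = true
(x implies x) iff y = true iff true = true
not ((x implies x) iff y) = not true = false
x or y = true or true = true
x and (x or y) = true and true = true
not ((x implies x) iff y) or (x and (x or y)) = false or true = true
true ∈ {true}.

Yes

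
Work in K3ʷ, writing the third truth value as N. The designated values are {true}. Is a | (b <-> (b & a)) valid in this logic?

No

Countermodel: a=true, b=N gives N, which is not designated.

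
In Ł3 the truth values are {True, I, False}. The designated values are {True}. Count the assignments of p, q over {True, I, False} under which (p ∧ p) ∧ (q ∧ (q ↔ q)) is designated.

1

Designated under: (p=True, q=True).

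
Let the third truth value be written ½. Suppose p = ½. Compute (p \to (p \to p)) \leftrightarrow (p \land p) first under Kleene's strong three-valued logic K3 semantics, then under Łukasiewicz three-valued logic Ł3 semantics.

In Kleene's strong three-valued logic K3: p \to p = ½ \to ½ = ½  [\lnot ½ \lor ½]
p \to (p \to p) = ½ \to ½ = ½
p \land p = ½ \land ½ = ½
(p \to (p \to p)) \leftrightarrow (p \land p) = ½ \leftrightarrow ½ = ½
In Łukasiewicz three-valued logic Ł3: p \to p = ½ \to ½ = True  [min(1, 1−½+½)]
p \to (p \to p) = ½ \to True = True
p \land p = ½ \land ½ = ½
(p \to (p \to p)) \leftrightarrow (p \land p) = True \leftrightarrow ½ = ½

½; ½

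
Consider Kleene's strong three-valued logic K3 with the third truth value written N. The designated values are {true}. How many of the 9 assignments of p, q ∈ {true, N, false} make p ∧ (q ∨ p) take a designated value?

3

Designated under: (p=true, q=true); (p=true, q=N); (p=true, q=false).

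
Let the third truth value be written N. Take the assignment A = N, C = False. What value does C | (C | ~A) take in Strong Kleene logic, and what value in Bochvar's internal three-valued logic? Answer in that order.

In Strong Kleene logic: ~A = ~N = N
C | ~A = False | N = N
C | (C | ~A) = False | N = N
In Bochvar's internal three-valued logic: ~A = ~N = N
C | ~A = False | N = N
C | (C | ~A) = False | N = N

N; N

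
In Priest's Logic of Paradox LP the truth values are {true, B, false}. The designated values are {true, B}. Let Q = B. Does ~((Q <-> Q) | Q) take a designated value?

Q <-> Q = B <-> B = B
(Q <-> Q) | Q = B | B = B
~((Q <-> Q) | Q) = ~B = B
B ∈ {true, B}.

Yes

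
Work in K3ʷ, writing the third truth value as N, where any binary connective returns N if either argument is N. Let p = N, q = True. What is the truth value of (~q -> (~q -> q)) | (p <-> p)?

N

~q = ~True = False
~q = ~True = False
~q -> q = False -> True = True
~q -> (~q -> q) = False -> True = True
p <-> p = N <-> N = N
(~q -> (~q -> q)) | (p <-> p) = True | N = N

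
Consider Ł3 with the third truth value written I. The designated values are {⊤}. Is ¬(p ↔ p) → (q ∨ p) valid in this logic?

Every assignment of p, q over {⊤, I, ⊥} gives a value in {⊤}.
In particular, with p=I, q=I: ¬(p ↔ p) → (q ∨ p) = ⊤.

Yes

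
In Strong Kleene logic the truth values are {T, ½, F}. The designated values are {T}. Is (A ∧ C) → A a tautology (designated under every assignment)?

Countermodel: A=½, C=T gives ½, which is not designated.

No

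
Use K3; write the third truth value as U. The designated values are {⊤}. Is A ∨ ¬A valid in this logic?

Countermodel: A=U gives U, which is not designated.

No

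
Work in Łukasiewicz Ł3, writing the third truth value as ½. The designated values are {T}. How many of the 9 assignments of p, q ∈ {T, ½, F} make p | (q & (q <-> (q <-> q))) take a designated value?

Of the 9 assignments, 5 give a value in {T}.

5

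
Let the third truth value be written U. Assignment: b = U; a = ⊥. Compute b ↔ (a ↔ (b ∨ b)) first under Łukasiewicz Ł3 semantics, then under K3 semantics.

In Łukasiewicz Ł3: b ∨ b = U ∨ U = U
a ↔ (b ∨ b) = ⊥ ↔ U = U  [1 − |0−½|]
b ↔ (a ↔ (b ∨ b)) = U ↔ U = ⊤
In K3: b ∨ b = U ∨ U = U
a ↔ (b ∨ b) = ⊥ ↔ U = U
b ↔ (a ↔ (b ∨ b)) = U ↔ U = U
They differ because Łukasiewicz Ł3 and K3 treat U differently under implication.

⊤; U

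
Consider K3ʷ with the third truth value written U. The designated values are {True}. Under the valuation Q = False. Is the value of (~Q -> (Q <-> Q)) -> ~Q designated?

Yes

~Q = ~False = True
Q <-> Q = False <-> False = True
~Q -> (Q <-> Q) = True -> True = True
~Q = ~False = True
(~Q -> (Q <-> Q)) -> ~Q = True -> True = True
True ∈ {True}.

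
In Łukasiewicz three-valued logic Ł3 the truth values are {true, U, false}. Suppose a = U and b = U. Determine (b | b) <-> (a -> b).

U

b | b = U | U = U
a -> b = U -> U = true  [min(1, 1−½+½)]
(b | b) <-> (a -> b) = U <-> true = U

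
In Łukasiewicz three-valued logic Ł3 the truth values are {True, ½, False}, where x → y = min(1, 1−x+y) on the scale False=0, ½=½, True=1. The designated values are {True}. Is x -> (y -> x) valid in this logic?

Yes

Every assignment of x, y over {True, ½, False} gives a value in {True}.
In particular, with x=½, y=½: x -> (y -> x) = True.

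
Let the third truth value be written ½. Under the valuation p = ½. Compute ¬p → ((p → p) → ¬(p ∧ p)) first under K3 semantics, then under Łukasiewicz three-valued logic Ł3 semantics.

½; T

In K3: ¬p = ¬½ = ½
p → p = ½ → ½ = ½  [¬½ ∨ ½]
p ∧ p = ½ ∧ ½ = ½
¬(p ∧ p) = ¬½ = ½
(p → p) → ¬(p ∧ p) = ½ → ½ = ½
¬p → ((p → p) → ¬(p ∧ p)) = ½ → ½ = ½
In Łukasiewicz three-valued logic Ł3: ¬p = ¬½ = ½
p → p = ½ → ½ = T  [min(1, 1−½+½)]
p ∧ p = ½ ∧ ½ = ½
¬(p ∧ p) = ¬½ = ½
(p → p) → ¬(p ∧ p) = T → ½ = ½
¬p → ((p → p) → ¬(p ∧ p)) = ½ → ½ = T
They differ because K3 and Łukasiewicz three-valued logic Ł3 treat ½ differently under implication.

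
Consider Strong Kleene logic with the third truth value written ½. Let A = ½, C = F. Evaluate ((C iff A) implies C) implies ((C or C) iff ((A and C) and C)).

T

C iff A = F iff ½ = ½
(C iff A) implies C = ½ implies F = ½  [not ½ or F]
C or C = F or F = F
A and C = ½ and F = F
(A and C) and C = F and F = F
(C or C) iff ((A and C) and C) = F iff F = T
((C iff A) implies C) implies ((C or C) iff ((A and C) and C)) = ½ implies T = T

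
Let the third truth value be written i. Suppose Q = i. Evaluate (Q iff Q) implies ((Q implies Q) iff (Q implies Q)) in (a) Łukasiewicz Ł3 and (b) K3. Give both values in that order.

In Łukasiewicz Ł3: Q iff Q = i iff i = 1  [1 − |½−½|]
Q implies Q = i implies i = 1
Q implies Q = i implies i = 1
(Q implies Q) iff (Q implies Q) = 1 iff 1 = 1
(Q iff Q) implies ((Q implies Q) iff (Q implies Q)) = 1 implies 1 = 1
In K3: Q iff Q = i iff i = i
Q implies Q = i implies i = i  [not i or i]
Q implies Q = i implies i = i
(Q implies Q) iff (Q implies Q) = i iff i = i
(Q iff Q) implies ((Q implies Q) iff (Q implies Q)) = i implies i = i
They differ because Łukasiewicz Ł3 and K3 treat i differently under implication.

1; i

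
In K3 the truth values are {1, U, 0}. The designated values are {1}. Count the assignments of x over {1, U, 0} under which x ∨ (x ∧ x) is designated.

x=1: 1 ✓
x=U: U ·
x=0: 0 ·

1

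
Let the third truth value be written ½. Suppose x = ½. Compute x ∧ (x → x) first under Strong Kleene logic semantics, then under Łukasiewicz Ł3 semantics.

½; ½

In Strong Kleene logic: x → x = ½ → ½ = ½  [¬½ ∨ ½]
x ∧ (x → x) = ½ ∧ ½ = ½
In Łukasiewicz Ł3: x → x = ½ → ½ = 1  [min(1, 1−½+½)]
x ∧ (x → x) = ½ ∧ 1 = ½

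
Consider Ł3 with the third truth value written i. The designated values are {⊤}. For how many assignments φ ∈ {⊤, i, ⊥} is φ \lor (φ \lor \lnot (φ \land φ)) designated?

2

φ=⊤: ⊤ ✓
φ=i: i ·
φ=⊥: ⊤ ✓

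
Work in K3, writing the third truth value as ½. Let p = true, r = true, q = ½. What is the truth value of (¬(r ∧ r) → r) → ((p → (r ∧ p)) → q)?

r ∧ r = true ∧ true = true
¬(r ∧ r) = ¬true = false
¬(r ∧ r) → r = false → true = true
r ∧ p = true ∧ true = true
p → (r ∧ p) = true → true = true
(p → (r ∧ p)) → q = true → ½ = ½  [¬true ∨ ½]
(¬(r ∧ r) → r) → ((p → (r ∧ p)) → q) = true → ½ = ½

½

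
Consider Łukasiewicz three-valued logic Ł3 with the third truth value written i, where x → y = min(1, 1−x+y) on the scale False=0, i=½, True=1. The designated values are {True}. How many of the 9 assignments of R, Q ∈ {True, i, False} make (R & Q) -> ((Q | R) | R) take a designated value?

9

Of the 9 assignments, 9 give a value in {True}.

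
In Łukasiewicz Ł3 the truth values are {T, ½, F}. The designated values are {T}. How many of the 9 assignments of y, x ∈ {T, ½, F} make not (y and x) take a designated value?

Of the 9 assignments, 5 give a value in {T}.

5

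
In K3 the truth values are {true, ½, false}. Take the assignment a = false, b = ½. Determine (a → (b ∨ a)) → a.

false

b ∨ a = ½ ∨ false = ½
a → (b ∨ a) = false → ½ = true  [¬false ∨ ½]
(a → (b ∨ a)) → a = true → false = false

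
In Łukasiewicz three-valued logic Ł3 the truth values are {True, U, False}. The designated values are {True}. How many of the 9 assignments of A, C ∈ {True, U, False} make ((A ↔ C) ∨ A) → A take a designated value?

6

Of the 9 assignments, 6 give a value in {True}.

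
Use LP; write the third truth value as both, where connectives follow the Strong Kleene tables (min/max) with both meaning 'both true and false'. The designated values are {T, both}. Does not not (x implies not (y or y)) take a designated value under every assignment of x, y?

No

Countermodel: x=T, y=T gives F, which is not designated.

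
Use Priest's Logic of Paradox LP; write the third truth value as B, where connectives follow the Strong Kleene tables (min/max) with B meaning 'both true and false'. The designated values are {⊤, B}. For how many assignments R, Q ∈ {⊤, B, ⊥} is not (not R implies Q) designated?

4

Designated under: (R=B, Q=B); (R=B, Q=⊥); (R=⊥, Q=B); (R=⊥, Q=⊥).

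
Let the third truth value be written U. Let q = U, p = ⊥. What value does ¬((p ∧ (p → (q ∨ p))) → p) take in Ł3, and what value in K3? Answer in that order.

⊥; ⊥

In Ł3: q ∨ p = U ∨ ⊥ = U
p → (q ∨ p) = ⊥ → U = ⊤
p ∧ (p → (q ∨ p)) = ⊥ ∧ ⊤ = ⊥
(p ∧ (p → (q ∨ p))) → p = ⊥ → ⊥ = ⊤
¬((p ∧ (p → (q ∨ p))) → p) = ¬⊤ = ⊥
In K3: q ∨ p = U ∨ ⊥ = U
p → (q ∨ p) = ⊥ → U = ⊤
p ∧ (p → (q ∨ p)) = ⊥ ∧ ⊤ = ⊥
(p ∧ (p → (q ∨ p))) → p = ⊥ → ⊥ = ⊤
¬((p ∧ (p → (q ∨ p))) → p) = ¬⊤ = ⊥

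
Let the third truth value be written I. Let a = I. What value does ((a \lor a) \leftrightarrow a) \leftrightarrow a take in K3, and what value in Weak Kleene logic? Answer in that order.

In K3: a \lor a = I \lor I = I
(a \lor a) \leftrightarrow a = I \leftrightarrow I = I
((a \lor a) \leftrightarrow a) \leftrightarrow a = I \leftrightarrow I = I
In Weak Kleene logic: a \lor a = I \lor I = I
(a \lor a) \leftrightarrow a = I \leftrightarrow I = I
((a \lor a) \leftrightarrow a) \leftrightarrow a = I \leftrightarrow I = I

I; I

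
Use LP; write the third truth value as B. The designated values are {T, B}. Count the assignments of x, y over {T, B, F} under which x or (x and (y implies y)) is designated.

6

Of the 9 assignments, 6 give a value in {T, B}.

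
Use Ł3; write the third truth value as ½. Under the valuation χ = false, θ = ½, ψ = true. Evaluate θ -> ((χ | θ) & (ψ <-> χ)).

χ | θ = false | ½ = ½
ψ <-> χ = true <-> false = false
(χ | θ) & (ψ <-> χ) = ½ & false = false
θ -> ((χ | θ) & (ψ <-> χ)) = ½ -> false = ½  [min(1, 1−½+0)]

½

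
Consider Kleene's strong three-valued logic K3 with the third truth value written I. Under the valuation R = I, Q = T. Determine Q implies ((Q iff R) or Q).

T

Q iff R = T iff I = I
(Q iff R) or Q = I or T = T
Q implies ((Q iff R) or Q) = T implies T = T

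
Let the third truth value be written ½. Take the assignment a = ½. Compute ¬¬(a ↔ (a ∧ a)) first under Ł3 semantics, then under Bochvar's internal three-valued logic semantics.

In Ł3: a ∧ a = ½ ∧ ½ = ½
a ↔ (a ∧ a) = ½ ↔ ½ = ⊤  [1 − |½−½|]
¬(a ↔ (a ∧ a)) = ¬⊤ = ⊥
¬¬(a ↔ (a ∧ a)) = ¬⊥ = ⊤
In Bochvar's internal three-valued logic: a ∧ a = ½ ∧ ½ = ½
a ↔ (a ∧ a) = ½ ↔ ½ = ½
¬(a ↔ (a ∧ a)) = ¬½ = ½
¬¬(a ↔ (a ∧ a)) = ¬½ = ½
They differ because Ł3 and Bochvar's internal three-valued logic treat ½ differently under the binary connectives.

⊤; ½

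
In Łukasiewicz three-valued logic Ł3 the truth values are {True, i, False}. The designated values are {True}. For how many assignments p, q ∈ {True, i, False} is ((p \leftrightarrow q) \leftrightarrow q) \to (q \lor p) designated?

Of the 9 assignments, 8 give a value in {True}.

8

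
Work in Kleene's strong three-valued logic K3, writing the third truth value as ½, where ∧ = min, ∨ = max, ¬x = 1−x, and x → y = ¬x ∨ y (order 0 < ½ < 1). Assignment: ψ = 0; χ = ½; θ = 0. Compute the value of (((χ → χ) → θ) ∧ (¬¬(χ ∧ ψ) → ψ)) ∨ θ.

χ → χ = ½ → ½ = ½  [¬½ ∨ ½]
(χ → χ) → θ = ½ → 0 = ½
χ ∧ ψ = ½ ∧ 0 = 0
¬(χ ∧ ψ) = ¬0 = 1
¬¬(χ ∧ ψ) = ¬1 = 0
¬¬(χ ∧ ψ) → ψ = 0 → 0 = 1
((χ → χ) → θ) ∧ (¬¬(χ ∧ ψ) → ψ) = ½ ∧ 1 = ½
(((χ → χ) → θ) ∧ (¬¬(χ ∧ ψ) → ψ)) ∨ θ = ½ ∨ 0 = ½

½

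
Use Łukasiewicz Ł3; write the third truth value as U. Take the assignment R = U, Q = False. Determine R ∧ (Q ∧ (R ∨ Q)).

R ∨ Q = U ∨ False = U
Q ∧ (R ∨ Q) = False ∧ U = False
R ∧ (Q ∧ (R ∨ Q)) = U ∧ False = False

False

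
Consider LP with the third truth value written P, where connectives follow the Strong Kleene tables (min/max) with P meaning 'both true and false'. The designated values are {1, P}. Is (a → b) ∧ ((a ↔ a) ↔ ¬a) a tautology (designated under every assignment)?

No

Countermodel: a=1, b=1 gives 0, which is not designated.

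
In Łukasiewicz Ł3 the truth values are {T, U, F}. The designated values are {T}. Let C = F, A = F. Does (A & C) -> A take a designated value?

A & C = F & F = F
(A & C) -> A = F -> F = T
T ∈ {T}.

Yes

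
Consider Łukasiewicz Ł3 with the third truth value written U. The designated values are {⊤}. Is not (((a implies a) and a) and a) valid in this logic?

Countermodel: a=⊤ gives ⊥, which is not designated.

No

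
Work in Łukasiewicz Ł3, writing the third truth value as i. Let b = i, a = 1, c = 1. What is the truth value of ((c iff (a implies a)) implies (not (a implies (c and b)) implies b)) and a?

1

a implies a = 1 implies 1 = 1
c iff (a implies a) = 1 iff 1 = 1
c and b = 1 and i = i
a implies (c and b) = 1 implies i = i
not (a implies (c and b)) = not i = i
not (a implies (c and b)) implies b = i implies i = 1
(c iff (a implies a)) implies (not (a implies (c and b)) implies b) = 1 implies 1 = 1
((c iff (a implies a)) implies (not (a implies (c and b)) implies b)) and a = 1 and 1 = 1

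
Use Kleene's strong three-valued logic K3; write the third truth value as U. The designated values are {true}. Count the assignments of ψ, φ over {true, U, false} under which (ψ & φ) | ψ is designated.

Designated under: (ψ=true, φ=true); (ψ=true, φ=U); (ψ=true, φ=false).

3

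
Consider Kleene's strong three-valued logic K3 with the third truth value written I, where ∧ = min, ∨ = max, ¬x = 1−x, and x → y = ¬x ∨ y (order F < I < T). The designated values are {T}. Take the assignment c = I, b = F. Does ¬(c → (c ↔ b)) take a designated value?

c ↔ b = I ↔ F = I
c → (c ↔ b) = I → I = I  [¬I ∨ I]
¬(c → (c ↔ b)) = ¬I = I
I ∉ {T}.

No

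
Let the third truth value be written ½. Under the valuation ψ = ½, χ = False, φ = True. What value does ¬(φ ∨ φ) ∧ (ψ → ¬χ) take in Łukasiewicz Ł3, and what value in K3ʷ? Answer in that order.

In Łukasiewicz Ł3: φ ∨ φ = True ∨ True = True
¬(φ ∨ φ) = ¬True = False
¬χ = ¬False = True
ψ → ¬χ = ½ → True = True  [min(1, 1−½+1)]
¬(φ ∨ φ) ∧ (ψ → ¬χ) = False ∧ True = False
In K3ʷ: φ ∨ φ = True ∨ True = True
¬(φ ∨ φ) = ¬True = False
¬χ = ¬False = True
ψ → ¬χ = ½ → True = ½  [any arg is the third value ⇒ result is the third value]
¬(φ ∨ φ) ∧ (ψ → ¬χ) = False ∧ ½ = ½
They differ because Łukasiewicz Ł3 and K3ʷ treat ½ differently under the binary connectives.

False; ½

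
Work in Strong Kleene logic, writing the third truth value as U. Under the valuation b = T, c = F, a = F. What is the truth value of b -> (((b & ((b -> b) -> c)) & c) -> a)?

b -> b = T -> T = T
(b -> b) -> c = T -> F = F
b & ((b -> b) -> c) = T & F = F
(b & ((b -> b) -> c)) & c = F & F = F
((b & ((b -> b) -> c)) & c) -> a = F -> F = T
b -> (((b & ((b -> b) -> c)) & c) -> a) = T -> T = T

T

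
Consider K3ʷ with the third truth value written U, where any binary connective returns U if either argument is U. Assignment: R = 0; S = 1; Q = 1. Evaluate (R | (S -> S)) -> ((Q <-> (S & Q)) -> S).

S -> S = 1 -> 1 = 1
R | (S -> S) = 0 | 1 = 1
S & Q = 1 & 1 = 1
Q <-> (S & Q) = 1 <-> 1 = 1
(Q <-> (S & Q)) -> S = 1 -> 1 = 1
(R | (S -> S)) -> ((Q <-> (S & Q)) -> S) = 1 -> 1 = 1

1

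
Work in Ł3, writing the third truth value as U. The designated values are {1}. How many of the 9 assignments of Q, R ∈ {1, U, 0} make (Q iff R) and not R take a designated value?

Designated under: (Q=0, R=0).

1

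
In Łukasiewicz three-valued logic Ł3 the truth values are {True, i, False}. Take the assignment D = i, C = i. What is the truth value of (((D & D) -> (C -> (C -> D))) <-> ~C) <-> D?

D & D = i & i = i
C -> D = i -> i = True
C -> (C -> D) = i -> True = True
(D & D) -> (C -> (C -> D)) = i -> True = True
~C = ~i = i
((D & D) -> (C -> (C -> D))) <-> ~C = True <-> i = i
(((D & D) -> (C -> (C -> D))) <-> ~C) <-> D = i <-> i = True

True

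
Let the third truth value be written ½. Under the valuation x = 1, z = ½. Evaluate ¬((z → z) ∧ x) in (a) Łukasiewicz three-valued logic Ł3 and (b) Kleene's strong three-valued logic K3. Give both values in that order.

0; ½

In Łukasiewicz three-valued logic Ł3: z → z = ½ → ½ = 1  [min(1, 1−½+½)]
(z → z) ∧ x = 1 ∧ 1 = 1
¬((z → z) ∧ x) = ¬1 = 0
In Kleene's strong three-valued logic K3: z → z = ½ → ½ = ½  [¬½ ∨ ½]
(z → z) ∧ x = ½ ∧ 1 = ½
¬((z → z) ∧ x) = ¬½ = ½
They differ because Łukasiewicz three-valued logic Ł3 and Kleene's strong three-valued logic K3 treat ½ differently under implication.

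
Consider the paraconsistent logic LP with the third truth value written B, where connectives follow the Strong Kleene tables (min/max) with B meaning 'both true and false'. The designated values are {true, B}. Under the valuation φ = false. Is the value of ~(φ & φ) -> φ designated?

No

φ & φ = false & false = false
~(φ & φ) = ~false = true
~(φ & φ) -> φ = true -> false = false
false ∉ {true, B}.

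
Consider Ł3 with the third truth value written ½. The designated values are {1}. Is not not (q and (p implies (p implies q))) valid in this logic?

No

Countermodel: q=½, p=1 gives ½, which is not designated.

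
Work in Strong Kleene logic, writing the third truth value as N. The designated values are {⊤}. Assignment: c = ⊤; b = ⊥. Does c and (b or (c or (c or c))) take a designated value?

Yes

c or c = ⊤ or ⊤ = ⊤
c or (c or c) = ⊤ or ⊤ = ⊤
b or (c or (c or c)) = ⊥ or ⊤ = ⊤
c and (b or (c or (c or c))) = ⊤ and ⊤ = ⊤
⊤ ∈ {⊤}.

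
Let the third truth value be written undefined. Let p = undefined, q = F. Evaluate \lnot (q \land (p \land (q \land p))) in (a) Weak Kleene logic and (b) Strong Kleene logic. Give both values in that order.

undefined; T

In Weak Kleene logic: q \land p = F \land undefined = undefined
p \land (q \land p) = undefined \land undefined = undefined
q \land (p \land (q \land p)) = F \land undefined = undefined
\lnot (q \land (p \land (q \land p))) = \lnot undefined = undefined
In Strong Kleene logic: q \land p = F \land undefined = F
p \land (q \land p) = undefined \land F = F
q \land (p \land (q \land p)) = F \land F = F
\lnot (q \land (p \land (q \land p))) = \lnot F = T
They differ because Weak Kleene logic and Strong Kleene logic treat undefined differently under the binary connectives.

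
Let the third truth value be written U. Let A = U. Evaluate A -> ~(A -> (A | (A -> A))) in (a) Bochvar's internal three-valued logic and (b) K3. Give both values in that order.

U; U

In Bochvar's internal three-valued logic: A -> A = U -> U = U  [any arg is the third value ⇒ result is the third value]
A | (A -> A) = U | U = U
A -> (A | (A -> A)) = U -> U = U
~(A -> (A | (A -> A))) = ~U = U
A -> ~(A -> (A | (A -> A))) = U -> U = U
In K3: A -> A = U -> U = U  [~U | U]
A | (A -> A) = U | U = U
A -> (A | (A -> A)) = U -> U = U
~(A -> (A | (A -> A))) = ~U = U
A -> ~(A -> (A | (A -> A))) = U -> U = U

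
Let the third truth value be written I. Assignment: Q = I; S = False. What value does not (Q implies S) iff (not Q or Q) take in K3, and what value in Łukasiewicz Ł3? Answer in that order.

In K3: Q implies S = I implies False = I  [not I or False]
not (Q implies S) = not I = I
not Q = not I = I
not Q or Q = I or I = I
not (Q implies S) iff (not Q or Q) = I iff I = I
In Łukasiewicz Ł3: Q implies S = I implies False = I
not (Q implies S) = not I = I
not Q = not I = I
not Q or Q = I or I = I
not (Q implies S) iff (not Q or Q) = I iff I = True
They differ because K3 and Łukasiewicz Ł3 treat I differently under implication.

I; True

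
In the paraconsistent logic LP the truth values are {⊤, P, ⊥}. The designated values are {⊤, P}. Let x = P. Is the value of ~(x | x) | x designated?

Yes

x | x = P | P = P
~(x | x) = ~P = P
~(x | x) | x = P | P = P
P ∈ {⊤, P}.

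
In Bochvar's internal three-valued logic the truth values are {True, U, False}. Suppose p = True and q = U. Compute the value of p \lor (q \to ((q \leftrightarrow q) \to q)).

q \leftrightarrow q = U \leftrightarrow U = U
(q \leftrightarrow q) \to q = U \to U = U  [any arg is the third value ⇒ result is the third value]
q \to ((q \leftrightarrow q) \to q) = U \to U = U
p \lor (q \to ((q \leftrightarrow q) \to q)) = True \lor U = U

U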